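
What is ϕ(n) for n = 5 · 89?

352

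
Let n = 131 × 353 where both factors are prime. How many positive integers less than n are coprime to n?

45760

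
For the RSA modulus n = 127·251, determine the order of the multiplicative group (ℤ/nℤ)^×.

31500

φ(n) = (p − 1)(q − 1) = (127−1)(251−1) = 126·250 = 31500.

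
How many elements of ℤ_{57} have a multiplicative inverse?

36

57 = 3 × 19.
φ(3) = 3 − 1 = 2.
φ(19) = 19 − 1 = 18.
φ(57) = 2 × 18 = 36.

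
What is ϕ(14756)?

5760

Factor 14756: 14756 = 2**2 × 7 × 17 × 31.
φ(2^2) = 2^1·(2−1) = 2·1 = 2.
φ(7) = 7 − 1 = 6.
φ(17) = 17 − 1 = 16.
φ(31) = 31 − 1 = 30.
Multiply: 2 · 6 · 16 · 30 = 5760.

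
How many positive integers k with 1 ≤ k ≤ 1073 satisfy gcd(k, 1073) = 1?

1073 = 29 * 37.
φ(29) = 29 − 1 = 28.
φ(37) = 37 − 1 = 36.
φ(1073) = 28 × 36 = 1008.

1008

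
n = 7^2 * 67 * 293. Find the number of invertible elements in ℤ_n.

809424

φ(961919) = 961919 · (1 − 1/7) · (1 − 1/67) · (1 − 1/293)
       = 961919 · 115632/137417 = 809424.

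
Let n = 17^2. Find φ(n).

272

φ(289) = 289 · (1 − 1/17)
       = 289 · 16/17 = 272.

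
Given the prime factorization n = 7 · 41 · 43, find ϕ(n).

10080

φ(12341) = 12341 · (1 − 1/7) · (1 − 1/41) · (1 − 1/43)
       = 12341 · 10080/12341 = 10080.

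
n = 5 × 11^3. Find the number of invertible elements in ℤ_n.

φ(6655) = 6655 · (1 − 1/5) · (1 − 1/11)
       = 6655 · 40/55 = 4840.

4840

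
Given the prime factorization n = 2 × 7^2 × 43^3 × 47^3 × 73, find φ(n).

φ(59053803737194) = 59053803737194 · (1 − 1/2) · (1 − 1/7) · (1 − 1/43) · (1 − 1/47) · (1 − 1/73)
       = 59053803737194 · 834624/2065462 = 23862807396288.

23862807396288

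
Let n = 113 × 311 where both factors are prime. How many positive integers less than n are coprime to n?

34720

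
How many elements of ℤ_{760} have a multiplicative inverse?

288

First factor: 760 = 2**3 × 5 × 19.
φ(2^3) = 2^3 − 2^2 = 8 − 4 = 4.
φ(5) = 5 − 1 = 4.
φ(19) = 19 − 1 = 18.
Multiply: 4 · 4 · 18 = 288.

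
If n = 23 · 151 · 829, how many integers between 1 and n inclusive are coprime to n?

2732400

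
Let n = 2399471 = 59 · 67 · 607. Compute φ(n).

φ(2399471) = 2399471 · (1 − 1/59) · (1 − 1/67) · (1 − 1/607)
       = 2399471 · 2319768/2399471 = 2319768.

2319768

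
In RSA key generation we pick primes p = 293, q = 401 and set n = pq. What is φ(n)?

116800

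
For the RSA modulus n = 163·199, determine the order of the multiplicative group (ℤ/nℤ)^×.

φ(163) = 163 − 1 = 162.
φ(199) = 199 − 1 = 198.
φ(32437) = 162 × 198 = 32076.

32076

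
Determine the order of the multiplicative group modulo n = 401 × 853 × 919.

312854400

φ(401) = 401 − 1 = 400.
φ(853) = 853 − 1 = 852.
φ(919) = 919 − 1 = 918.
φ(314346707) = 400 × 852 × 918 = 312854400.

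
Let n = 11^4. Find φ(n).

φ(11^4) = 11^4 − 11^3 = 14641 − 1331 = 13310.

13310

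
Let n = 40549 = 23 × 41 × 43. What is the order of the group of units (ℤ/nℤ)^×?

36960

φ(40549) = 40549 · (1 − 1/23) · (1 − 1/41) · (1 − 1/43)
       = 40549 · 36960/40549 = 36960.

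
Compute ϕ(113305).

Prime factorization: 113305 = 5 · 17 · 31 · 43.
φ(5) = 5 − 1 = 4.
φ(17) = 17 − 1 = 16.
φ(31) = 31 − 1 = 30.
φ(43) = 43 − 1 = 42.
Multiply: 4 · 16 · 30 · 42 = 80640.

80640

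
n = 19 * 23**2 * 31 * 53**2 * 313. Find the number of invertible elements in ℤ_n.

234951425280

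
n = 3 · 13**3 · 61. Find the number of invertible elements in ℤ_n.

243360

φ(3) = 3 − 1 = 2.
φ(13^3) = 13^2·(13−1) = 169·12 = 2028.
φ(61) = 61 − 1 = 60.
Since φ is multiplicative, φ(402051) = 2 · 2028 · 60 = 243360.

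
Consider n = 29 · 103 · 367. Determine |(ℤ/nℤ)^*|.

1045296

φ(1096229) = 1096229 · (1 − 1/29) · (1 − 1/103) · (1 − 1/367)
       = 1096229 · 1045296/1096229 = 1045296.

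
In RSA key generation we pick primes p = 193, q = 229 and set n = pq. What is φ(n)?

43776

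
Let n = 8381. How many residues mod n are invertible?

Factor 8381: 8381 = 17^2 · 29.
φ(17^2) = 17^2 − 17^1 = 289 − 17 = 272.
φ(29) = 29 − 1 = 28.
Since φ is multiplicative, φ(8381) = 272 · 28 = 7616.

7616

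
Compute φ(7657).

6480

Factor 7657: 7657 = 13 · 19 · 31.
φ(7657) = 7657 · (1 − 1/13) · (1 − 1/19) · (1 − 1/31)
       = 7657 · 6480/7657 = 6480.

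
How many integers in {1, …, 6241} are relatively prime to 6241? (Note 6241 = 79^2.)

φ(6241) = 6241 · (1 − 1/79)
       = 6241 · 78/79 = 6162.

6162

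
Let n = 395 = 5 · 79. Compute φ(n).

312

φ(395) = 395 · (1 − 1/5) · (1 − 1/79)
       = 395 · 312/395 = 312.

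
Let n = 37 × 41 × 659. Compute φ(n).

φ(999703) = 999703 · (1 − 1/37) · (1 − 1/41) · (1 − 1/659)
       = 999703 · 947520/999703 = 947520.

947520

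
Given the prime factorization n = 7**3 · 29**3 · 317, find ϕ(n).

2187703392

φ(7^3) = 7^2·(7−1) = 49·6 = 294.
φ(29^3) = 29^2·(29−1) = 841·28 = 23548.
φ(317) = 317 − 1 = 316.
Multiply: 294 · 23548 · 316 = 2187703392.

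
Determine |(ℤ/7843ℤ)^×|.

7843 = 11 * 23 * 31.
φ(11) = 11 − 1 = 10.
φ(23) = 23 − 1 = 22.
φ(31) = 31 − 1 = 30.
Multiply: 10 · 22 · 30 = 6600.

6600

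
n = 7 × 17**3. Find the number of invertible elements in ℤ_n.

φ(34391) = 34391 · (1 − 1/7) · (1 − 1/17)
       = 34391 · 96/119 = 27744.

27744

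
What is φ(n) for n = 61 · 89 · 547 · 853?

φ(2533122539) = 2533122539 · (1 − 1/61) · (1 − 1/89) · (1 − 1/547) · (1 − 1/853)
       = 2533122539 · 2456213760/2533122539 = 2456213760.

2456213760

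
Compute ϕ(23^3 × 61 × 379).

φ(23^3) = 23^2·(23−1) = 529·22 = 11638.
φ(61) = 61 − 1 = 60.
φ(379) = 379 − 1 = 378.
Since φ is multiplicative, φ(281288873) = 11638 · 60 · 378 = 263949840.

263949840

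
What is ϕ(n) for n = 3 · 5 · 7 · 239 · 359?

4089792

φ(3) = 3 − 1 = 2.
φ(5) = 5 − 1 = 4.
φ(7) = 7 − 1 = 6.
φ(239) = 239 − 1 = 238.
φ(359) = 359 − 1 = 358.
φ(9009105) = 2 × 4 × 6 × 238 × 358 = 4089792.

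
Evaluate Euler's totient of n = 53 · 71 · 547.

φ(53) = 53 − 1 = 52.
φ(71) = 71 − 1 = 70.
φ(547) = 547 − 1 = 546.
Multiply: 52 · 70 · 546 = 1987440.

1987440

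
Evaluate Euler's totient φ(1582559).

First factor: 1582559 = 11^3 * 29 * 41.
φ(1582559) = 1582559 · (1 − 1/11) · (1 − 1/29) · (1 − 1/41)
       = 1582559 · 11200/13079 = 1355200.

1355200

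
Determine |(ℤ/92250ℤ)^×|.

24000

Factor 92250: 92250 = 2 · 3^2 · 5^3 · 41.
φ(2) = 2 − 1 = 1.
φ(3^2) = 3^2 − 3^1 = 9 − 3 = 6.
φ(5^3) = 5^3 − 5^2 = 125 − 25 = 100.
φ(41) = 41 − 1 = 40.
φ(92250) = 1 × 6 × 100 × 40 = 24000.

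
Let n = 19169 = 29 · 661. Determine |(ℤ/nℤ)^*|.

18480

φ(19169) = 19169 · (1 − 1/29) · (1 − 1/661)
       = 19169 · 18480/19169 = 18480.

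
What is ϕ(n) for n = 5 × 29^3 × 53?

4897984

φ(5) = 5 − 1 = 4.
φ(29^3) = 29^2·(29−1) = 841·28 = 23548.
φ(53) = 53 − 1 = 52.
Multiply: 4 · 23548 · 52 = 4897984.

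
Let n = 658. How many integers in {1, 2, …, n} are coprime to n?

276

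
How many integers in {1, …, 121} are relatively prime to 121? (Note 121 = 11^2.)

110

φ(121) = 121 · (1 − 1/11)
       = 121 · 10/11 = 110.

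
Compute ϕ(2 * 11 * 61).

600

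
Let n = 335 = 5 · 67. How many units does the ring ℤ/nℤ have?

φ(5) = 5 − 1 = 4.
φ(67) = 67 − 1 = 66.
φ(335) = 4 × 66 = 264.

264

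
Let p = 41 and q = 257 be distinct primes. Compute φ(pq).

For distinct primes, φ(pq) = (p−1)(q−1) = 40 × 256 = 10240.

10240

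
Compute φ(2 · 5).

4

φ(2) = 2 − 1 = 1.
φ(5) = 5 − 1 = 4.
Multiply: 1 · 4 = 4.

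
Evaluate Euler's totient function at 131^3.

2230930

φ(131^3) = 131^2·(131−1) = 17161·130 = 2230930.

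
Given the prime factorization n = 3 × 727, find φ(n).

φ(2181) = 2181 · (1 − 1/3) · (1 − 1/727)
       = 2181 · 1452/2181 = 1452.

1452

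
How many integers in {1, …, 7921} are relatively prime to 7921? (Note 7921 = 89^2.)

7832

φ(7921) = 7921 · (1 − 1/89)
       = 7921 · 88/89 = 7832.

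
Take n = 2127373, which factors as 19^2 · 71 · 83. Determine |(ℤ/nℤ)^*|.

1963080

φ(19^2) = 19^1·(19−1) = 19·18 = 342.
φ(71) = 71 − 1 = 70.
φ(83) = 83 − 1 = 82.
Since φ is multiplicative, φ(2127373) = 342 · 70 · 82 = 1963080.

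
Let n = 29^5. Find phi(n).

φ(29^5) = 29^5 − 29^4 = 20511149 − 707281 = 19803868.

19803868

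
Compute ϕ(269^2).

72092

φ(269^2) = 269^1·(269−1) = 269·268 = 72092.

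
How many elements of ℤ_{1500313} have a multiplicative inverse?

1330560

Factor 1500313: 1500313 = 23 * 37 * 41 * 43.
φ(1500313) = 1500313 · (1 − 1/23) · (1 − 1/37) · (1 − 1/41) · (1 − 1/43)
       = 1500313 · 1330560/1500313 = 1330560.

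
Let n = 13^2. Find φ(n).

φ(169) = 169 · (1 − 1/13)
       = 169 · 12/13 = 156.

156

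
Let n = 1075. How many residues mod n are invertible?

840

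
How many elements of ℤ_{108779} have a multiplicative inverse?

92400

Factor 108779: 108779 = 11^2 · 29 · 31.
φ(108779) = 108779 · (1 − 1/11) · (1 − 1/29) · (1 − 1/31)
       = 108779 · 8400/9889 = 92400.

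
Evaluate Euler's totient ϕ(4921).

3888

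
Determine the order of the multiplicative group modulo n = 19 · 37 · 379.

φ(19) = 19 − 1 = 18.
φ(37) = 37 − 1 = 36.
φ(379) = 379 − 1 = 378.
Multiply: 18 · 36 · 378 = 244944.

244944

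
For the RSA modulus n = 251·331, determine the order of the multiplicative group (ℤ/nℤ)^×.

82500

φ(pq) = (p−1)(q−1) = 250 · 330 = 82500.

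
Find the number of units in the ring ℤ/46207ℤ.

36960

Factor 46207: 46207 = 7**2 × 23 × 41.
φ(46207) = 46207 · (1 − 1/7) · (1 − 1/23) · (1 − 1/41)
       = 46207 · 5280/6601 = 36960.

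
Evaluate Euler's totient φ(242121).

Factor 242121: 242121 = 3 × 11^2 × 23 × 29.
φ(3) = 3 − 1 = 2.
φ(11^2) = 11^1·(11−1) = 11·10 = 110.
φ(23) = 23 − 1 = 22.
φ(29) = 29 − 1 = 28.
Since φ is multiplicative, φ(242121) = 2 · 110 · 22 · 28 = 135520.

135520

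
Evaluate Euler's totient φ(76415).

First factor: 76415 = 5 * 17 * 29 * 31.
φ(5) = 5 − 1 = 4.
φ(17) = 17 − 1 = 16.
φ(29) = 29 − 1 = 28.
φ(31) = 31 − 1 = 30.
φ(76415) = 4 × 16 × 28 × 30 = 53760.

53760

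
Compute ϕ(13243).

11520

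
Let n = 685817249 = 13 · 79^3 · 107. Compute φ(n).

619207056

φ(685817249) = 685817249 · (1 − 1/13) · (1 − 1/79) · (1 − 1/107)
       = 685817249 · 99216/109889 = 619207056.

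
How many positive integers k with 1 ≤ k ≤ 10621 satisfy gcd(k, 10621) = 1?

Prime factorization: 10621 = 13 * 19 * 43.
φ(10621) = 10621 · (1 − 1/13) · (1 − 1/19) · (1 − 1/43)
       = 10621 · 9072/10621 = 9072.

9072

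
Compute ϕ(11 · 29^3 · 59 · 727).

9915591840

φ(11507291147) = 11507291147 · (1 − 1/11) · (1 − 1/29) · (1 − 1/59) · (1 − 1/727)
       = 11507291147 · 11790240/13682867 = 9915591840.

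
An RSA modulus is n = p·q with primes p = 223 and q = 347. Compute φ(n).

φ(223) = 223 − 1 = 222.
φ(347) = 347 − 1 = 346.
Since φ is multiplicative, φ(77381) = 222 · 346 = 76812.

76812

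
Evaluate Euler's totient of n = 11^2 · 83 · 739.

φ(7421777) = 7421777 · (1 − 1/11) · (1 − 1/83) · (1 − 1/739)
       = 7421777 · 605160/674707 = 6656760.

6656760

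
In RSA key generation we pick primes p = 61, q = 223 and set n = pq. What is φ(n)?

For distinct primes, φ(pq) = (p−1)(q−1) = 60 × 222 = 13320.

13320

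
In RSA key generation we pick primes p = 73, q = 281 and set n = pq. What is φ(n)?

20160

φ(73) = 73 − 1 = 72.
φ(281) = 281 − 1 = 280.
Since φ is multiplicative, φ(20513) = 72 · 280 = 20160.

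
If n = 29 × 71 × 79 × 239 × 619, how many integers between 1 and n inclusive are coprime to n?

22486201920

φ(24064231001) = 24064231001 · (1 − 1/29) · (1 − 1/71) · (1 − 1/79) · (1 − 1/239) · (1 − 1/619)
       = 24064231001 · 22486201920/24064231001 = 22486201920.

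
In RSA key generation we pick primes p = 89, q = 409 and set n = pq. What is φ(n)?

35904

φ(89) = 89 − 1 = 88.
φ(409) = 409 − 1 = 408.
Multiply: 88 · 408 = 35904.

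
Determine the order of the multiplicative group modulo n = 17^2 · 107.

28832

φ(17^2) = 17^1·(17−1) = 17·16 = 272.
φ(107) = 107 − 1 = 106.
Since φ is multiplicative, φ(30923) = 272 · 106 = 28832.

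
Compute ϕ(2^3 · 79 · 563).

175344

φ(355816) = 355816 · (1 − 1/2) · (1 − 1/79) · (1 − 1/563)
       = 355816 · 43836/88954 = 175344.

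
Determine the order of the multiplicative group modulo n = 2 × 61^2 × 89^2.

28665120

φ(2) = 2 − 1 = 1.
φ(61^2) = 61^1·(61−1) = 61·60 = 3660.
φ(89^2) = 89^1·(89−1) = 89·88 = 7832.
Since φ is multiplicative, φ(58948082) = 1 · 3660 · 7832 = 28665120.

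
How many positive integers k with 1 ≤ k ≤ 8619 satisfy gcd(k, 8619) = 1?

Factor 8619: 8619 = 3 * 13^2 * 17.
φ(3) = 3 − 1 = 2.
φ(13^2) = 13^2 − 13^1 = 169 − 13 = 156.
φ(17) = 17 − 1 = 16.
φ(8619) = 2 × 156 × 16 = 4992.

4992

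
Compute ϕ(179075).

120960

Prime factorization: 179075 = 5**2 × 13 × 19 × 29.
φ(5^2) = 5^1·(5−1) = 5·4 = 20.
φ(13) = 13 − 1 = 12.
φ(19) = 19 − 1 = 18.
φ(29) = 29 − 1 = 28.
φ(179075) = 20 × 12 × 18 × 28 = 120960.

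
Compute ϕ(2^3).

φ(8) = 8 · (1 − 1/2)
       = 8 · 1/2 = 4.

4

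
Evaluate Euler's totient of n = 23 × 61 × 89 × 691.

80150400

φ(23) = 23 − 1 = 22.
φ(61) = 61 − 1 = 60.
φ(89) = 89 − 1 = 88.
φ(691) = 691 − 1 = 690.
φ(86283097) = 22 × 60 × 88 × 690 = 80150400.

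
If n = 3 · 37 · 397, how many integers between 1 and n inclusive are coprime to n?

φ(44067) = 44067 · (1 − 1/3) · (1 − 1/37) · (1 − 1/397)
       = 44067 · 28512/44067 = 28512.

28512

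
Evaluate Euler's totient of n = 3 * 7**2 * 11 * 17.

13440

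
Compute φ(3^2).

6

φ(9) = 9 · (1 − 1/3)
       = 9 · 2/3 = 6.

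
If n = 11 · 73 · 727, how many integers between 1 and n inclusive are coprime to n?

522720

φ(583781) = 583781 · (1 − 1/11) · (1 − 1/73) · (1 − 1/727)
       = 583781 · 522720/583781 = 522720.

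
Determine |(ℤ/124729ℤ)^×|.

98560

First factor: 124729 = 11 × 17 × 23 × 29.
φ(11) = 11 − 1 = 10.
φ(17) = 17 − 1 = 16.
φ(23) = 23 − 1 = 22.
φ(29) = 29 − 1 = 28.
φ(124729) = 10 × 16 × 22 × 28 = 98560.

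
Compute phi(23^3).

φ(23^3) = 23^3 − 23^2 = 12167 − 529 = 11638.

11638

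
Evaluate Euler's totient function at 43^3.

77658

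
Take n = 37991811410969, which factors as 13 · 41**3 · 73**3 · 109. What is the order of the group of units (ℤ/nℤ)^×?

φ(37991811410969) = 37991811410969 · (1 − 1/13) · (1 − 1/41) · (1 − 1/73) · (1 − 1/109)
       = 37991811410969 · 3732480/4241081 = 33435738731520.

33435738731520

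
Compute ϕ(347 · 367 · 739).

φ(347) = 347 − 1 = 346.
φ(367) = 367 − 1 = 366.
φ(739) = 739 − 1 = 738.
Multiply: 346 · 366 · 738 = 93457368.

93457368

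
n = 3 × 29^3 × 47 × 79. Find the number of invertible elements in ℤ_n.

φ(271669071) = 271669071 · (1 − 1/3) · (1 − 1/29) · (1 − 1/47) · (1 − 1/79)
       = 271669071 · 200928/323031 = 168980448.

168980448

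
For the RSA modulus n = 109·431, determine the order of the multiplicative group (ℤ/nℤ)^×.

46440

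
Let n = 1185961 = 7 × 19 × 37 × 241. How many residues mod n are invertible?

φ(7) = 7 − 1 = 6.
φ(19) = 19 − 1 = 18.
φ(37) = 37 − 1 = 36.
φ(241) = 241 − 1 = 240.
Multiply: 6 · 18 · 36 · 240 = 933120.

933120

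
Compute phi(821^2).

673220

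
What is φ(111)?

72

Factor 111: 111 = 3 * 37.
φ(3) = 3 − 1 = 2.
φ(37) = 37 − 1 = 36.
φ(111) = 2 × 36 = 72.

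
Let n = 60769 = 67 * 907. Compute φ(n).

φ(67) = 67 − 1 = 66.
φ(907) = 907 − 1 = 906.
φ(60769) = 66 × 906 = 59796.

59796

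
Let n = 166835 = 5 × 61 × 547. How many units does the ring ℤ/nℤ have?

131040

φ(166835) = 166835 · (1 − 1/5) · (1 − 1/61) · (1 − 1/547)
       = 166835 · 131040/166835 = 131040.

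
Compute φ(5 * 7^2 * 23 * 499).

φ(5) = 5 − 1 = 4.
φ(7^2) = 7^1·(7−1) = 7·6 = 42.
φ(23) = 23 − 1 = 22.
φ(499) = 499 − 1 = 498.
Since φ is multiplicative, φ(2811865) = 4 · 42 · 22 · 498 = 1840608.

1840608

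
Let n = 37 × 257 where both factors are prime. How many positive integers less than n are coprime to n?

9216

φ(n) = (p − 1)(q − 1) = (37−1)(257−1) = 36·256 = 9216.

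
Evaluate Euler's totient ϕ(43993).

First factor: 43993 = 29 × 37 × 41.
φ(29) = 29 − 1 = 28.
φ(37) = 37 − 1 = 36.
φ(41) = 41 − 1 = 40.
Multiply: 28 · 36 · 40 = 40320.

40320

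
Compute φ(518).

216

Factor 518: 518 = 2 * 7 * 37.
φ(518) = 518 · (1 − 1/2) · (1 − 1/7) · (1 − 1/37)
       = 518 · 216/518 = 216.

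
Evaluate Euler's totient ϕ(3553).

2880

Prime factorization: 3553 = 11 · 17 · 19.
φ(3553) = 3553 · (1 − 1/11) · (1 − 1/17) · (1 − 1/19)
       = 3553 · 2880/3553 = 2880.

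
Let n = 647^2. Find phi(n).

417962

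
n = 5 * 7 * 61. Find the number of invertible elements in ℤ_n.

φ(5) = 5 − 1 = 4.
φ(7) = 7 − 1 = 6.
φ(61) = 61 − 1 = 60.
φ(2135) = 4 × 6 × 60 = 1440.

1440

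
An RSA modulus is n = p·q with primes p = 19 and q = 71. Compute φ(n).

1260

φ(n) = (p − 1)(q − 1) = (19−1)(71−1) = 18·70 = 1260.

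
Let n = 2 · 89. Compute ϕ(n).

φ(178) = 178 · (1 − 1/2) · (1 − 1/89)
       = 178 · 88/178 = 88.

88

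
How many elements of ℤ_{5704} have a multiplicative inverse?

2640

Factor 5704: 5704 = 2^3 · 23 · 31.
φ(2^3) = 2^3 − 2^2 = 8 − 4 = 4.
φ(23) = 23 − 1 = 22.
φ(31) = 31 − 1 = 30.
φ(5704) = 4 × 22 × 30 = 2640.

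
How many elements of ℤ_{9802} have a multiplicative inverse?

4368

First factor: 9802 = 2 × 13^2 × 29.
φ(2) = 2 − 1 = 1.
φ(13^2) = 13^2 − 13^1 = 169 − 13 = 156.
φ(29) = 29 − 1 = 28.
Since φ is multiplicative, φ(9802) = 1 · 156 · 28 = 4368.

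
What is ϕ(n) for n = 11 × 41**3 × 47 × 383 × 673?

7939957401600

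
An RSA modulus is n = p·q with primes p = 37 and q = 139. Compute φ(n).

φ(pq) = (p−1)(q−1) = 36 · 138 = 4968.

4968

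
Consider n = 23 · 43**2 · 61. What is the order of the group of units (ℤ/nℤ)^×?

φ(23) = 23 − 1 = 22.
φ(43^2) = 43^2 − 43^1 = 1849 − 43 = 1806.
φ(61) = 61 − 1 = 60.
Multiply: 22 · 1806 · 60 = 2383920.

2383920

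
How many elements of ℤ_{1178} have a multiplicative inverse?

1178 = 2 · 19 · 31.
φ(1178) = 1178 · (1 − 1/2) · (1 − 1/19) · (1 − 1/31)
       = 1178 · 540/1178 = 540.

540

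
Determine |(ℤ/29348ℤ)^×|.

First factor: 29348 = 2**2 · 11 · 23 · 29.
φ(2^2) = 2^2 − 2^1 = 4 − 2 = 2.
φ(11) = 11 − 1 = 10.
φ(23) = 23 − 1 = 22.
φ(29) = 29 − 1 = 28.
Multiply: 2 · 10 · 22 · 28 = 12320.

12320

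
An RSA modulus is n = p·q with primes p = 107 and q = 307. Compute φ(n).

32436

φ(32849) = 32849 · (1 − 1/107) · (1 − 1/307)
       = 32849 · 32436/32849 = 32436.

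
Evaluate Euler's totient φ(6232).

2880

Prime factorization: 6232 = 2**3 · 19 · 41.
φ(2^3) = 2^2·(2−1) = 4·1 = 4.
φ(19) = 19 − 1 = 18.
φ(41) = 41 − 1 = 40.
φ(6232) = 4 × 18 × 40 = 2880.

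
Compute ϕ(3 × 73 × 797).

114624

φ(3) = 3 − 1 = 2.
φ(73) = 73 − 1 = 72.
φ(797) = 797 − 1 = 796.
Since φ is multiplicative, φ(174543) = 2 · 72 · 796 = 114624.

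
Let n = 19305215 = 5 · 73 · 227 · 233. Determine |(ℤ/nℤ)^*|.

φ(19305215) = 19305215 · (1 − 1/5) · (1 − 1/73) · (1 − 1/227) · (1 − 1/233)
       = 19305215 · 15100416/19305215 = 15100416.

15100416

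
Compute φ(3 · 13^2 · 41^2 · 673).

343848960

φ(573575691) = 573575691 · (1 − 1/3) · (1 − 1/13) · (1 − 1/41) · (1 − 1/673)
       = 573575691 · 645120/1076127 = 343848960.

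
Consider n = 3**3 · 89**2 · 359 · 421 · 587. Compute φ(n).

φ(18973979329131) = 18973979329131 · (1 − 1/3) · (1 − 1/89) · (1 − 1/359) · (1 − 1/421) · (1 − 1/587)
       = 18973979329131 · 15507528960/23687864331 = 12421530696960.

12421530696960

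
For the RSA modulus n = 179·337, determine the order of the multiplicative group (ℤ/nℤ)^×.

φ(60323) = 60323 · (1 − 1/179) · (1 − 1/337)
       = 60323 · 59808/60323 = 59808.

59808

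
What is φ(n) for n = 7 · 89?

528

φ(7) = 7 − 1 = 6.
φ(89) = 89 − 1 = 88.
Since φ is multiplicative, φ(623) = 6 · 88 = 528.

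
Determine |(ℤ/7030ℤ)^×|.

7030 = 2 * 5 * 19 * 37.
φ(2) = 2 − 1 = 1.
φ(5) = 5 − 1 = 4.
φ(19) = 19 − 1 = 18.
φ(37) = 37 − 1 = 36.
Multiply: 1 · 4 · 18 · 36 = 2592.

2592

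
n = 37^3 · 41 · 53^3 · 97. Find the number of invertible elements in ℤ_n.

27643450798080

φ(29990822190337) = 29990822190337 · (1 − 1/37) · (1 − 1/41) · (1 − 1/53) · (1 − 1/97)
       = 29990822190337 · 7188480/7798897 = 27643450798080.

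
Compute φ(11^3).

1210

φ(11^3) = 11^3 − 11^2 = 1331 − 121 = 1210.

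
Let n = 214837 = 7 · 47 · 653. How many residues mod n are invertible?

φ(7) = 7 − 1 = 6.
φ(47) = 47 − 1 = 46.
φ(653) = 653 − 1 = 652.
Since φ is multiplicative, φ(214837) = 6 · 46 · 652 = 179952.

179952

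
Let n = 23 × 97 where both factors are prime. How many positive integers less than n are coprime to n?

2112

For distinct primes, φ(pq) = (p−1)(q−1) = 22 × 96 = 2112.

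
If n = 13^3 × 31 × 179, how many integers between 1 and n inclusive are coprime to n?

φ(13^3) = 13^3 − 13^2 = 2197 − 169 = 2028.
φ(31) = 31 − 1 = 30.
φ(179) = 179 − 1 = 178.
Multiply: 2028 · 30 · 178 = 10829520.

10829520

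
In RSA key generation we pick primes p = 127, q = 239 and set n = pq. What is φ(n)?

φ(n) = (p − 1)(q − 1) = (127−1)(239−1) = 126·238 = 29988.

29988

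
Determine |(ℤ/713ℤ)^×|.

660

First factor: 713 = 23 · 31.
φ(23) = 23 − 1 = 22.
φ(31) = 31 − 1 = 30.
φ(713) = 22 × 30 = 660.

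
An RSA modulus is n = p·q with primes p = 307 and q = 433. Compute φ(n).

132192

For distinct primes, φ(pq) = (p−1)(q−1) = 306 × 432 = 132192.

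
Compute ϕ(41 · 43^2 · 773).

55769280

φ(41) = 41 − 1 = 40.
φ(43^2) = 43^2 − 43^1 = 1849 − 43 = 1806.
φ(773) = 773 − 1 = 772.
Multiply: 40 · 1806 · 772 = 55769280.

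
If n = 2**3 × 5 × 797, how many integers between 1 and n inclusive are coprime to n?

φ(31880) = 31880 · (1 − 1/2) · (1 − 1/5) · (1 − 1/797)
       = 31880 · 3184/7970 = 12736.

12736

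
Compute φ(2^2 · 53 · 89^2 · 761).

φ(1277910772) = 1277910772 · (1 − 1/2) · (1 − 1/53) · (1 − 1/89) · (1 − 1/761)
       = 1277910772 · 3477760/7179274 = 619041280.

619041280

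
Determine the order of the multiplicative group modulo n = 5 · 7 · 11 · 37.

8640

φ(5) = 5 − 1 = 4.
φ(7) = 7 − 1 = 6.
φ(11) = 11 − 1 = 10.
φ(37) = 37 − 1 = 36.
Multiply: 4 · 6 · 10 · 36 = 8640.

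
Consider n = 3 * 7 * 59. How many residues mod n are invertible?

696

φ(3) = 3 − 1 = 2.
φ(7) = 7 − 1 = 6.
φ(59) = 59 − 1 = 58.
Since φ is multiplicative, φ(1239) = 2 · 6 · 58 = 696.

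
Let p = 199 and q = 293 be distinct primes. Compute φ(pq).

57816

φ(pq) = (p−1)(q−1) = 198 · 292 = 57816.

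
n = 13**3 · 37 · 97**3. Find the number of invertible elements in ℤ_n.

65945498112

φ(13^3) = 13^2·(13−1) = 169·12 = 2028.
φ(37) = 37 − 1 = 36.
φ(97^3) = 97^3 − 97^2 = 912673 − 9409 = 903264.
Multiply: 2028 · 36 · 903264 = 65945498112.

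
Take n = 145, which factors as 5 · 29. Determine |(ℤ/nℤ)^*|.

112

φ(5) = 5 − 1 = 4.
φ(29) = 29 − 1 = 28.
φ(145) = 4 × 28 = 112.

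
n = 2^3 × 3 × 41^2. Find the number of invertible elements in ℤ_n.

13120

φ(2^3) = 2^3 − 2^2 = 8 − 4 = 4.
φ(3) = 3 − 1 = 2.
φ(41^2) = 41^1·(41−1) = 41·40 = 1640.
Since φ is multiplicative, φ(40344) = 4 · 2 · 1640 = 13120.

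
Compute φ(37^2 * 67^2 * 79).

459428112

φ(37^2) = 37^1·(37−1) = 37·36 = 1332.
φ(67^2) = 67^1·(67−1) = 67·66 = 4422.
φ(79) = 79 − 1 = 78.
φ(485489839) = 1332 × 4422 × 78 = 459428112.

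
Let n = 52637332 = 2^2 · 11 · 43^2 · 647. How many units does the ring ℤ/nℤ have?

φ(52637332) = 52637332 · (1 − 1/2) · (1 − 1/11) · (1 − 1/43) · (1 − 1/647)
       = 52637332 · 271320/612062 = 23333520.

23333520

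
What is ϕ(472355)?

Factor 472355: 472355 = 5 × 13^3 × 43.
φ(5) = 5 − 1 = 4.
φ(13^3) = 13^3 − 13^2 = 2197 − 169 = 2028.
φ(43) = 43 − 1 = 42.
Since φ is multiplicative, φ(472355) = 4 · 2028 · 42 = 340704.

340704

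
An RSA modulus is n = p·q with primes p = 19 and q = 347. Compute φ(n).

6228

φ(pq) = (p−1)(q−1) = 18 · 346 = 6228.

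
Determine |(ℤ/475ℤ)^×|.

Factor 475: 475 = 5**2 × 19.
φ(475) = 475 · (1 − 1/5) · (1 − 1/19)
       = 475 · 72/95 = 360.

360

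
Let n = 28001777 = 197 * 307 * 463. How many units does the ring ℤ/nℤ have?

27708912

φ(28001777) = 28001777 · (1 − 1/197) · (1 − 1/307) · (1 − 1/463)
       = 28001777 · 27708912/28001777 = 27708912.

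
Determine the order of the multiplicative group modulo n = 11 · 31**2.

9300

φ(11) = 11 − 1 = 10.
φ(31^2) = 31^1·(31−1) = 31·30 = 930.
Since φ is multiplicative, φ(10571) = 10 · 930 = 9300.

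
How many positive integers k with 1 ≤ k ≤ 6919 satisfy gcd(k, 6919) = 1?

Factor 6919: 6919 = 11 × 17 × 37.
φ(11) = 11 − 1 = 10.
φ(17) = 17 − 1 = 16.
φ(37) = 37 − 1 = 36.
φ(6919) = 10 × 16 × 36 = 5760.

5760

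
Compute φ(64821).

38400

Factor 64821: 64821 = 3 · 17 · 31 · 41.
φ(3) = 3 − 1 = 2.
φ(17) = 17 − 1 = 16.
φ(31) = 31 − 1 = 30.
φ(41) = 41 − 1 = 40.
φ(64821) = 2 × 16 × 30 × 40 = 38400.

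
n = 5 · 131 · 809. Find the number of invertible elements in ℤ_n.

φ(529895) = 529895 · (1 − 1/5) · (1 − 1/131) · (1 − 1/809)
       = 529895 · 420160/529895 = 420160.

420160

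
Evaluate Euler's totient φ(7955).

6048

First factor: 7955 = 5 · 37 · 43.
φ(5) = 5 − 1 = 4.
φ(37) = 37 − 1 = 36.
φ(43) = 43 − 1 = 42.
φ(7955) = 4 × 36 × 42 = 6048.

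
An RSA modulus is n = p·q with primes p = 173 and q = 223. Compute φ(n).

38184

φ(173) = 173 − 1 = 172.
φ(223) = 223 − 1 = 222.
Since φ is multiplicative, φ(38579) = 172 · 222 = 38184.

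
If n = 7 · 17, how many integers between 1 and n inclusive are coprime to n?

φ(119) = 119 · (1 − 1/7) · (1 − 1/17)
       = 119 · 96/119 = 96.

96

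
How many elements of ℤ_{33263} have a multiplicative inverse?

30240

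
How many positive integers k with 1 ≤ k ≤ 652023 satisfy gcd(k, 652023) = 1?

388800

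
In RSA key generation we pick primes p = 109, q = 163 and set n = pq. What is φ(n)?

17496

φ(pq) = (p−1)(q−1) = 108 · 162 = 17496.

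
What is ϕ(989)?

989 = 23 · 43.
φ(23) = 23 − 1 = 22.
φ(43) = 43 − 1 = 42.
Multiply: 22 · 42 = 924.

924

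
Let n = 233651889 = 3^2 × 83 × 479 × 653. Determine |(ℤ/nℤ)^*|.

φ(3^2) = 3^1·(3−1) = 3·2 = 6.
φ(83) = 83 − 1 = 82.
φ(479) = 479 − 1 = 478.
φ(653) = 653 − 1 = 652.
Since φ is multiplicative, φ(233651889) = 6 · 82 · 478 · 652 = 153334752.

153334752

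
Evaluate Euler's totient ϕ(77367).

46080

Prime factorization: 77367 = 3 * 17 * 37 * 41.
φ(77367) = 77367 · (1 − 1/3) · (1 − 1/17) · (1 − 1/37) · (1 − 1/41)
       = 77367 · 46080/77367 = 46080.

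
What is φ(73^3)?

φ(389017) = 389017 · (1 − 1/73)
       = 389017 · 72/73 = 383688.

383688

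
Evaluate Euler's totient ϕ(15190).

First factor: 15190 = 2 * 5 * 7^2 * 31.
φ(15190) = 15190 · (1 − 1/2) · (1 − 1/5) · (1 − 1/7) · (1 − 1/31)
       = 15190 · 720/2170 = 5040.

5040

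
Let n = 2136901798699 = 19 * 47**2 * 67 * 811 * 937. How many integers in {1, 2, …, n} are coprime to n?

1947300600960

φ(19) = 19 − 1 = 18.
φ(47^2) = 47^2 − 47^1 = 2209 − 47 = 2162.
φ(67) = 67 − 1 = 66.
φ(811) = 811 − 1 = 810.
φ(937) = 937 − 1 = 936.
Multiply: 18 · 2162 · 66 · 810 · 936 = 1947300600960.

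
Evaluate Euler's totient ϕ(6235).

4704

Prime factorization: 6235 = 5 · 29 · 43.
φ(5) = 5 − 1 = 4.
φ(29) = 29 − 1 = 28.
φ(43) = 43 − 1 = 42.
Since φ is multiplicative, φ(6235) = 4 · 28 · 42 = 4704.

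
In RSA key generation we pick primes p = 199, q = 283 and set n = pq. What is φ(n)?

φ(pq) = (p−1)(q−1) = 198 · 282 = 55836.

55836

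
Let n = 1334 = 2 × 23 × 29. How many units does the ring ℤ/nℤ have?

616

φ(2) = 2 − 1 = 1.
φ(23) = 23 − 1 = 22.
φ(29) = 29 − 1 = 28.
φ(1334) = 1 × 22 × 28 = 616.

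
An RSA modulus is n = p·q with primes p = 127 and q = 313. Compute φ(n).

39312

φ(127) = 127 − 1 = 126.
φ(313) = 313 − 1 = 312.
Multiply: 126 · 312 = 39312.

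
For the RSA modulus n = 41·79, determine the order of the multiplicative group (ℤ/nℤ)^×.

3120

φ(41) = 41 − 1 = 40.
φ(79) = 79 − 1 = 78.
Since φ is multiplicative, φ(3239) = 40 · 78 = 3120.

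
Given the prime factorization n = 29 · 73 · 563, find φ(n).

1132992

φ(1191871) = 1191871 · (1 − 1/29) · (1 − 1/73) · (1 − 1/563)
       = 1191871 · 1132992/1191871 = 1132992.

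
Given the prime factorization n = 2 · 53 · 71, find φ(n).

3640

φ(2) = 2 − 1 = 1.
φ(53) = 53 − 1 = 52.
φ(71) = 71 − 1 = 70.
Since φ is multiplicative, φ(7526) = 1 · 52 · 70 = 3640.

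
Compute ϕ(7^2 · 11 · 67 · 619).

φ(22353947) = 22353947 · (1 − 1/7) · (1 − 1/11) · (1 − 1/67) · (1 − 1/619)
       = 22353947 · 2447280/3193421 = 17130960.

17130960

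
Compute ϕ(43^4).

3339294

φ(3418801) = 3418801 · (1 − 1/43)
       = 3418801 · 42/43 = 3339294.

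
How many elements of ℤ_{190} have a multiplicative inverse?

Prime factorization: 190 = 2 × 5 × 19.
φ(190) = 190 · (1 − 1/2) · (1 − 1/5) · (1 − 1/19)
       = 190 · 72/190 = 72.

72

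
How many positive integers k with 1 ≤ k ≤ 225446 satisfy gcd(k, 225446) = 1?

96096

Factor 225446: 225446 = 2 · 13**2 · 23 · 29.
φ(2) = 2 − 1 = 1.
φ(13^2) = 13^1·(13−1) = 13·12 = 156.
φ(23) = 23 − 1 = 22.
φ(29) = 29 − 1 = 28.
Multiply: 1 · 156 · 22 · 28 = 96096.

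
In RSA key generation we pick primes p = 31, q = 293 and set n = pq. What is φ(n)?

For distinct primes, φ(pq) = (p−1)(q−1) = 30 × 292 = 8760.

8760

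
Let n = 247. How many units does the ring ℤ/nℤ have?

First factor: 247 = 13 · 19.
φ(247) = 247 · (1 − 1/13) · (1 − 1/19)
       = 247 · 216/247 = 216.

216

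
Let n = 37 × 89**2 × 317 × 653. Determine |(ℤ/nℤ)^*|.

58091134464

φ(37) = 37 − 1 = 36.
φ(89^2) = 89^1·(89−1) = 89·88 = 7832.
φ(317) = 317 − 1 = 316.
φ(653) = 653 − 1 = 652.
φ(60667232077) = 36 × 7832 × 316 × 652 = 58091134464.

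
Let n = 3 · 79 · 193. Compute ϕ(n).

φ(3) = 3 − 1 = 2.
φ(79) = 79 − 1 = 78.
φ(193) = 193 − 1 = 192.
Multiply: 2 · 78 · 192 = 29952.

29952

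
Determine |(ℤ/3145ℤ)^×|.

First factor: 3145 = 5 × 17 × 37.
φ(3145) = 3145 · (1 − 1/5) · (1 − 1/17) · (1 − 1/37)
       = 3145 · 2304/3145 = 2304.

2304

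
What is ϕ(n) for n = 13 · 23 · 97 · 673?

17031168

φ(19519019) = 19519019 · (1 − 1/13) · (1 − 1/23) · (1 − 1/97) · (1 − 1/673)
       = 19519019 · 17031168/19519019 = 17031168.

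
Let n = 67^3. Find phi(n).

φ(300763) = 300763 · (1 − 1/67)
       = 300763 · 66/67 = 296274.

296274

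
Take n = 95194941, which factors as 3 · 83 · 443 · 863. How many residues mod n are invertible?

62484656

φ(95194941) = 95194941 · (1 − 1/3) · (1 − 1/83) · (1 − 1/443) · (1 − 1/863)
       = 95194941 · 62484656/95194941 = 62484656.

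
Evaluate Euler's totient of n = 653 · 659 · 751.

321762000

φ(323175577) = 323175577 · (1 − 1/653) · (1 − 1/659) · (1 − 1/751)
       = 323175577 · 321762000/323175577 = 321762000.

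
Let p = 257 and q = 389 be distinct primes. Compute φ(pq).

99328

φ(99973) = 99973 · (1 − 1/257) · (1 − 1/389)
       = 99973 · 99328/99973 = 99328.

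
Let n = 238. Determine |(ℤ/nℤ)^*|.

First factor: 238 = 2 × 7 × 17.
φ(2) = 2 − 1 = 1.
φ(7) = 7 − 1 = 6.
φ(17) = 17 − 1 = 16.
Since φ is multiplicative, φ(238) = 1 · 6 · 16 = 96.

96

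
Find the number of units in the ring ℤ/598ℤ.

264

Factor 598: 598 = 2 × 13 × 23.
φ(598) = 598 · (1 − 1/2) · (1 − 1/13) · (1 − 1/23)
       = 598 · 264/598 = 264.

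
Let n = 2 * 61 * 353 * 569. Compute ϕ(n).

11996160

φ(24504554) = 24504554 · (1 − 1/2) · (1 − 1/61) · (1 − 1/353) · (1 − 1/569)
       = 24504554 · 11996160/24504554 = 11996160.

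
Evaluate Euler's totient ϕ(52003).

First factor: 52003 = 7 · 17 · 19 · 23.
φ(52003) = 52003 · (1 − 1/7) · (1 − 1/17) · (1 − 1/19) · (1 − 1/23)
       = 52003 · 38016/52003 = 38016.

38016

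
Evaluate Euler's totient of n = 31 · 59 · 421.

φ(31) = 31 − 1 = 30.
φ(59) = 59 − 1 = 58.
φ(421) = 421 − 1 = 420.
φ(770009) = 30 × 58 × 420 = 730800.

730800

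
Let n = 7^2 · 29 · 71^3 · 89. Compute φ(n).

36517810560

φ(45264646259) = 45264646259 · (1 − 1/7) · (1 − 1/29) · (1 − 1/71) · (1 − 1/89)
       = 45264646259 · 1034880/1282757 = 36517810560.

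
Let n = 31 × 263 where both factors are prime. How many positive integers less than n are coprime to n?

7860

φ(n) = (p − 1)(q − 1) = (31−1)(263−1) = 30·262 = 7860.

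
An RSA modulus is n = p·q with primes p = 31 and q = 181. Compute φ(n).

φ(n) = (p − 1)(q − 1) = (31−1)(181−1) = 30·180 = 5400.

5400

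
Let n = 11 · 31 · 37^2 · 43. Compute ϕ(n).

φ(11) = 11 − 1 = 10.
φ(31) = 31 − 1 = 30.
φ(37^2) = 37^1·(37−1) = 37·36 = 1332.
φ(43) = 43 − 1 = 42.
Since φ is multiplicative, φ(20073647) = 10 · 30 · 1332 · 42 = 16783200.

16783200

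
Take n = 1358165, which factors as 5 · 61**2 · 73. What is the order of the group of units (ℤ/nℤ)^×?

1054080

φ(1358165) = 1358165 · (1 − 1/5) · (1 − 1/61) · (1 − 1/73)
       = 1358165 · 17280/22265 = 1054080.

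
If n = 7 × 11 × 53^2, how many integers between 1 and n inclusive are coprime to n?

φ(7) = 7 − 1 = 6.
φ(11) = 11 − 1 = 10.
φ(53^2) = 53^1·(53−1) = 53·52 = 2756.
φ(216293) = 6 × 10 × 2756 = 165360.

165360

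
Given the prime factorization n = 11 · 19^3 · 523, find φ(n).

33919560

φ(39459827) = 39459827 · (1 − 1/11) · (1 − 1/19) · (1 − 1/523)
       = 39459827 · 93960/109307 = 33919560.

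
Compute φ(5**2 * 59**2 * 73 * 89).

433635840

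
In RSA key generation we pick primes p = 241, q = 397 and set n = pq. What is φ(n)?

95040

φ(241) = 241 − 1 = 240.
φ(397) = 397 − 1 = 396.
Multiply: 240 · 396 = 95040.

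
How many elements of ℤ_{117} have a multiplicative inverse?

72

Factor 117: 117 = 3**2 × 13.
φ(117) = 117 · (1 − 1/3) · (1 − 1/13)
       = 117 · 24/39 = 72.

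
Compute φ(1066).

1066 = 2 * 13 * 41.
φ(1066) = 1066 · (1 − 1/2) · (1 − 1/13) · (1 − 1/41)
       = 1066 · 480/1066 = 480.

480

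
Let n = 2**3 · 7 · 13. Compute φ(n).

288

φ(728) = 728 · (1 − 1/2) · (1 − 1/7) · (1 − 1/13)
       = 728 · 72/182 = 288.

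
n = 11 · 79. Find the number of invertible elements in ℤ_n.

780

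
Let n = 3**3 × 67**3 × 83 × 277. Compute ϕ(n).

φ(186700737591) = 186700737591 · (1 − 1/3) · (1 − 1/67) · (1 − 1/83) · (1 − 1/277)
       = 186700737591 · 2987424/4621191 = 120694917024.

120694917024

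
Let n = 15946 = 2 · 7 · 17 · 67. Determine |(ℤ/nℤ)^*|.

6336

φ(15946) = 15946 · (1 − 1/2) · (1 − 1/7) · (1 − 1/17) · (1 − 1/67)
       = 15946 · 6336/15946 = 6336.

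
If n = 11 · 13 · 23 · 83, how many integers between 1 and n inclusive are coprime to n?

φ(272987) = 272987 · (1 − 1/11) · (1 − 1/13) · (1 − 1/23) · (1 − 1/83)
       = 272987 · 216480/272987 = 216480.

216480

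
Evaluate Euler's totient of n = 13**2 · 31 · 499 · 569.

φ(1487514509) = 1487514509 · (1 − 1/13) · (1 − 1/31) · (1 − 1/499) · (1 − 1/569)
       = 1487514509 · 101831040/114424193 = 1323803520.

1323803520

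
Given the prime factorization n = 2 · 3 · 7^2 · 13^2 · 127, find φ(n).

1651104

φ(6310122) = 6310122 · (1 − 1/2) · (1 − 1/3) · (1 − 1/7) · (1 − 1/13) · (1 − 1/127)
       = 6310122 · 18144/69342 = 1651104.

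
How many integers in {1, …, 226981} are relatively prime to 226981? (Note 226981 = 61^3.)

223260

φ(61^3) = 61^3 − 61^2 = 226981 − 3721 = 223260.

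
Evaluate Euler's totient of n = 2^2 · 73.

144

φ(2^2) = 2^1·(2−1) = 2·1 = 2.
φ(73) = 73 − 1 = 72.
Since φ is multiplicative, φ(292) = 2 · 72 = 144.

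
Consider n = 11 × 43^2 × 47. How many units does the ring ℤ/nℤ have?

φ(11) = 11 − 1 = 10.
φ(43^2) = 43^2 − 43^1 = 1849 − 43 = 1806.
φ(47) = 47 − 1 = 46.
Since φ is multiplicative, φ(955933) = 10 · 1806 · 46 = 830760.

830760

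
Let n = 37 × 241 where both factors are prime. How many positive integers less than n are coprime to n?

8640

For distinct primes, φ(pq) = (p−1)(q−1) = 36 × 240 = 8640.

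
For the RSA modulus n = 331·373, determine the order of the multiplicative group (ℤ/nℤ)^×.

φ(123463) = 123463 · (1 − 1/331) · (1 − 1/373)
       = 123463 · 122760/123463 = 122760.

122760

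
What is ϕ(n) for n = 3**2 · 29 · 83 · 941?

12949440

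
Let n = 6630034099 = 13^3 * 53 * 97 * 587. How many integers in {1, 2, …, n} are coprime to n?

5932532736

φ(13^3) = 13^3 − 13^2 = 2197 − 169 = 2028.
φ(53) = 53 − 1 = 52.
φ(97) = 97 − 1 = 96.
φ(587) = 587 − 1 = 586.
φ(6630034099) = 2028 × 52 × 96 × 586 = 5932532736.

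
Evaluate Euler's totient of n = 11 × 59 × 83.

φ(11) = 11 − 1 = 10.
φ(59) = 59 − 1 = 58.
φ(83) = 83 − 1 = 82.
Multiply: 10 · 58 · 82 = 47560.

47560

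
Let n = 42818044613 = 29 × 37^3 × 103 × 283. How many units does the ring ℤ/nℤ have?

φ(29) = 29 − 1 = 28.
φ(37^3) = 37^3 − 37^2 = 50653 − 1369 = 49284.
φ(103) = 103 − 1 = 102.
φ(283) = 283 − 1 = 282.
φ(42818044613) = 28 × 49284 × 102 × 282 = 39692939328.

39692939328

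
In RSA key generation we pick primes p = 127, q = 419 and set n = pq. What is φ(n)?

For distinct primes, φ(pq) = (p−1)(q−1) = 126 × 418 = 52668.

52668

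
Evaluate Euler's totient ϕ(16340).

6048

First factor: 16340 = 2^2 · 5 · 19 · 43.
φ(2^2) = 2^2 − 2^1 = 4 − 2 = 2.
φ(5) = 5 − 1 = 4.
φ(19) = 19 − 1 = 18.
φ(43) = 43 − 1 = 42.
Multiply: 2 · 4 · 18 · 42 = 6048.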